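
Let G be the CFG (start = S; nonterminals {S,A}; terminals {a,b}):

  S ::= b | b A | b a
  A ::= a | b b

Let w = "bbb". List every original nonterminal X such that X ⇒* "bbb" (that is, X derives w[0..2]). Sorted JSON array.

Convert to CNF:
  S -> T0 A | T0 T1 | b
  A -> T0 T0 | a
  T0 -> b
  T1 -> a

Fill CYK table bottom-up — only the sub-triangle for w[0..2]:
  [0..0]={S,T0}  "b"  orig:{S}
  [1..1]={S,T0}  "b"  orig:{S}
  [2..2]={S,T0}  "b"  orig:{S}
  [0..1]={A}  "bb"
  [1..2]={A}  "bb"
  [0..2]={S}  "bbb"

Original NTs in T[0,2] deriving "bbb": ["S"]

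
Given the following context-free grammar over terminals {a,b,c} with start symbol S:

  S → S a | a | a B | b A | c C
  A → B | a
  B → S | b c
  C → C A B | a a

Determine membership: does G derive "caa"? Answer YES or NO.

Convert to CNF:
  S -> S T0 | T0 B | T1 A | T2 C | a
  A -> S T0 | T0 B | T1 A | T1 T2 | T2 C | a
  B -> S T0 | T0 B | T1 A | T1 T2 | T2 C | a
  C -> C X3 | T0 T0
  T0 -> a
  T1 -> b
  T2 -> c
  X3 -> A B

CYK table (by increasing span):
  T[0,0] 'c' = {T2}  orig:{}
  T[1,1] 'a' = {A,B,S,T0}  orig:{A,B,S}
  T[2,2] 'a' = {A,B,S,T0}  orig:{A,B,S}
  T[0,1] 'ca' = ∅
  T[1,2] 'aa' = {A,B,C,S,X3}  orig:{A,B,C,S}
  T[0,2] 'caa' = {A,B,S}

S ∈ T[0,2] ⇒ YES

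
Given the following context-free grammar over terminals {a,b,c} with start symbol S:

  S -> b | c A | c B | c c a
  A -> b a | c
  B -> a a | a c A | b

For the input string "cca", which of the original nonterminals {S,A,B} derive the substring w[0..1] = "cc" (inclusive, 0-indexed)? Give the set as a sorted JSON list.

Convert to CNF:
  S -> T2 A | T2 B | T2 X4 | b
  A -> T0 T1 | c
  B -> T1 T1 | T1 X3 | b
  T0 -> b
  T1 -> a
  T2 -> c
  X3 -> T2 A
  X4 -> T2 T1

CYK table (by increasing span) (cells [i..j] with 0 ≤ i ≤ j ≤ 1 only):
  cell(0,0) c: {A,T2}  orig:{A}
  cell(1,1) c: {A,T2}  orig:{A}
  cell(0,1) cc: {S,X3}  orig:{S}

Original NTs in T[0,1] deriving "cc": ["S"]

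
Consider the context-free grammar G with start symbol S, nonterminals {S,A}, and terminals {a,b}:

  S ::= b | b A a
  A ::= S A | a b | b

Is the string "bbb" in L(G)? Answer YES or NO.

Convert to CNF:
  S -> T1 X2 | b
  A -> S A | T0 T1 | b
  T0 -> a
  T1 -> b
  X2 -> A T0

CYK table (by increasing span):
  cell(0,0) b: {A,S,T1}  orig:{A,S}
  cell(1,1) b: {A,S,T1}  orig:{A,S}
  cell(2,2) b: {A,S,T1}  orig:{A,S}
  cell(0,1) bb: {A}
  cell(1,2) bb: {A}
  cell(0,2) bbb: {A}

S ∉ T[0,2] ⇒ NO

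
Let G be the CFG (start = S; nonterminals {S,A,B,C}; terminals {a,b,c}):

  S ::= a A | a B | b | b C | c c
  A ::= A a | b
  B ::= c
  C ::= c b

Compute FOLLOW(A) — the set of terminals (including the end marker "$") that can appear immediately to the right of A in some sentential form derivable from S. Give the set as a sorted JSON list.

FIRST iteration:
pass 1:
  A via A→b: +{b}
  B via B→c: +{c}
  C via C→c b: +{c}
  S via S→a A: +{a}
  S via S→b: +{b}
  S via S→c c: +{c}
  FIRST[S]={a,b,c}  FIRST[A]={b}  FIRST[B]={c}  FIRST[C]={c}
pass 2: — fixpoint
  FIRST[S]={a,b,c}  FIRST[A]={b}  FIRST[B]={c}  FIRST[C]={c}

FOLLOW sets:
seed FOLLOW(S) with $
round 1:
  A→A a: FOLLOW(A) ⊇ FIRST(a) = {a}; new: +{a}
  S→a A: FOLLOW(A) ⊇ FOLLOW(S) ⊇ {$}; new: +{$}
  S→a B: FOLLOW(B) ⊇ FOLLOW(S) ⊇ {$}; new: +{$}
  S→b C: FOLLOW(C) ⊇ FOLLOW(S) ⊇ {$}; new: +{$}
  FOLLOW(S)={$}  FOLLOW(A)={$,a}  FOLLOW(B)={$}  FOLLOW(C)={$}
round 2: — fixpoint
  FOLLOW(S)={$}  FOLLOW(A)={$,a}  FOLLOW(B)={$}  FOLLOW(C)={$}

FOLLOW(A) = ["$", "a"]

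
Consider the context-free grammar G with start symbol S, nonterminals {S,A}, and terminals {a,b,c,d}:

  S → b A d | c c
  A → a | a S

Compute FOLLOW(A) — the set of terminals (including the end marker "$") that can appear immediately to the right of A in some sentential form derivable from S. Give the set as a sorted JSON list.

Compute FIRST by fixpoint:
pass 1:
  A via A→a: +{a}
  S via S→b A d: +{b}
  S via S→c c: +{c}
  FIRST[S]={b,c}  FIRST[A]={a}
pass 2: done
  FIRST[S]={b,c}  FIRST[A]={a}

FOLLOW iteration:
seed FOLLOW(S) with $
iter 1:
  S→b A d: FOLLOW(A) ⊇ FIRST(d) = {d}; new: +{d}
  FOLLOW[S]={$}  FOLLOW[A]={d}
iter 2:
  A→a S: FOLLOW(S) ⊇ FOLLOW(A) ⊇ {d}; new: +{d}
  FOLLOW[S]={$,d}  FOLLOW[A]={d}
iter 3: done
  FOLLOW[S]={$,d}  FOLLOW[A]={d}

FOLLOW(A) = ["d"]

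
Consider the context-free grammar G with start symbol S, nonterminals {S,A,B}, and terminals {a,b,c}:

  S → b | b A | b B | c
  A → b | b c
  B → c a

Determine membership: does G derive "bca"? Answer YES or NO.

CNF form of G:
  S -> T0 A | T0 B | b | c
  A -> T0 T1 | b
  B -> T1 T2
  T0 -> b
  T1 -> c
  T2 -> a

CYK table (by increasing span):
  T[0,0] 'b' = {A,S,T0}  orig:{A,S}
  T[1,1] 'c' = {S,T1}  orig:{S}
  T[2,2] 'a' = {T2}  orig:{}
  T[0,1] 'bc' = {A}
  T[1,2] 'ca' = {B}
  T[0,2] 'bca' = {S}

S ∈ T[0,2] ⇒ YES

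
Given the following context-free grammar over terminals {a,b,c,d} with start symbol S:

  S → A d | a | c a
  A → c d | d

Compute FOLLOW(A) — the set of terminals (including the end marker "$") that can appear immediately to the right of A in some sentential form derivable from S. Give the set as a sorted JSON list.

FIRST sets, iterate to fixpoint:
pass 1:
  A via A→c d: +{c}
  A via A→d: +{d}
  S via S→A d: +{c,d}
  S via S→a: +{a}
  FIRST[S]={a,c,d}  FIRST[A]={c,d}
pass 2: (stable)
  FIRST[S]={a,c,d}  FIRST[A]={c,d}

FOLLOW sets:
initialize: $ ∈ FOLLOW(S)
iter 1:
  S→A d: FOLLOW(A) ⊇ FIRST(d) = {d}; new: +{d}
  S: {$}  A: {d}
iter 2: (no change)
  S: {$}  A: {d}

FOLLOW(A) = ["d"]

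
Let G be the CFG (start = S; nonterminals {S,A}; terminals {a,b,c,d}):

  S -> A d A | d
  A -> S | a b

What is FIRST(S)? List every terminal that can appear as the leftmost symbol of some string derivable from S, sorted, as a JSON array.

Compute FIRST by fixpoint:
iter 1:
  A via A→a b: +{a}
  S via S→A d A: +{a}
  S via S→d: +{d}
  FIRST(S)={a,d}  FIRST(A)={a}
iter 2:
  A via A→S: +{d}
  FIRST(S)={a,d}  FIRST(A)={a,d}
iter 3: (stable)
  FIRST(S)={a,d}  FIRST(A)={a,d}

FIRST(S) = ["a", "d"]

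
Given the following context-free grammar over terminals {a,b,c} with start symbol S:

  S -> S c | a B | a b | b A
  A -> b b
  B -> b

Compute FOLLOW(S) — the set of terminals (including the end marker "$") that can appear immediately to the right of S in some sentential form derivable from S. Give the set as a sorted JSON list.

FIRST iteration:
pass 1:
  A via A→b b: +{b}
  B via B→b: +{b}
  S via S→a B: +{a}
  S via S→b A: +{b}
  FIRST(S)={a,b}  FIRST(A)={b}  FIRST(B)={b}
pass 2: (stable)
  FIRST(S)={a,b}  FIRST(A)={b}  FIRST(B)={b}

FOLLOW sets:
initialize: $ ∈ FOLLOW(S)
[1]
  S→S c: FOLLOW(S) ⊇ FIRST(c) = {c}; new: +{c}
  S→a B: FOLLOW(B) ⊇ FOLLOW(S) ⊇ {$,c}; new: +{$,c}
  S→b A: FOLLOW(A) ⊇ FOLLOW(S) ⊇ {$,c}; new: +{$,c}
  FOLLOW[S]={$,c}  FOLLOW[A]={$,c}  FOLLOW[B]={$,c}
[2] done
  FOLLOW[S]={$,c}  FOLLOW[A]={$,c}  FOLLOW[B]={$,c}

FOLLOW(S) = ["$", "c"]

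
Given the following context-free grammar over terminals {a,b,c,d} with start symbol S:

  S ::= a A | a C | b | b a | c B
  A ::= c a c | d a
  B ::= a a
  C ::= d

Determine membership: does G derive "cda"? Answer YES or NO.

Convert to CNF:
  S -> T0 B | T1 A | T1 C | T3 T1 | b
  A -> T0 X4 | T2 T1
  B -> T1 T1
  C -> d
  T0 -> c
  T1 -> a
  T2 -> d
  T3 -> b
  X4 -> T1 T0

CYK table (by increasing span):
  [0..0]={T0}  "c"  orig:{}
  [1..1]={C,T2}  "d"  orig:{C}
  [2..2]={T1}  "a"  orig:{}
  [0..1]=∅  "cd"
  [1..2]={A}  "da"
  [0..2]=∅  "cda"

S ∉ T[0,2] ⇒ NO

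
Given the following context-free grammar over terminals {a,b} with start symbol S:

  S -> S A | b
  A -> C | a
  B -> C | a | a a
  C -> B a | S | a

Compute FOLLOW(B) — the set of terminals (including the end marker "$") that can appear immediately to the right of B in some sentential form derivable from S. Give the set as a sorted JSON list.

FIRST sets, iterate to fixpoint:
iter 1:
  A via A→a: +{a}
  B via B→a: +{a}
  C via C→B a: +{a}
  S via S→b: +{b}
  FIRST[S]={b}  FIRST[A]={a}  FIRST[B]={a}  FIRST[C]={a}
iter 2:
  C via C→S: +{b}
  FIRST[S]={b}  FIRST[A]={a}  FIRST[B]={a}  FIRST[C]={a,b}
iter 3:
  A via A→C: +{b}
  B via B→C: +{b}
  FIRST[S]={b}  FIRST[A]={a,b}  FIRST[B]={a,b}  FIRST[C]={a,b}
iter 4: (no change)
  FIRST[S]={b}  FIRST[A]={a,b}  FIRST[B]={a,b}  FIRST[C]={a,b}

FOLLOW iteration:
initialize: $ ∈ FOLLOW(S)
[1]
  C→B a: FOLLOW(B) ⊇ FIRST(a) = {a}; new: +{a}
  S→S A: FOLLOW(S) ⊇ FIRST(A) = {a,b}; new: +{a,b}
  S→S A: FOLLOW(A) ⊇ FOLLOW(S) ⊇ {$,a,b}; new: +{$,a,b}
  S: {$,a,b}  A: {$,a,b}  B: {a}  C: {}
[2]
  A→C: FOLLOW(C) ⊇ FOLLOW(A) ⊇ {$,a,b}; new: +{$,a,b}
  S: {$,a,b}  A: {$,a,b}  B: {a}  C: {$,a,b}
[3] (no change)
  S: {$,a,b}  A: {$,a,b}  B: {a}  C: {$,a,b}

FOLLOW(B) = ["a"]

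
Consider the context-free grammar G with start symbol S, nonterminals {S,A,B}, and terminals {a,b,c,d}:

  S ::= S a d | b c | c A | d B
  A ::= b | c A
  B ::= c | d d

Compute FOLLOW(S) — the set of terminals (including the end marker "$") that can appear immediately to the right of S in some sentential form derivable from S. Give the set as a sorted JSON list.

FIRST iteration:
pass 1:
  A via A→b: +{b}
  A via A→c A: +{c}
  B via B→c: +{c}
  B via B→d d: +{d}
  S via S→b c: +{b}
  S via S→c A: +{c}
  S via S→d B: +{d}
  S: {b,c,d}  A: {b,c}  B: {c,d}
pass 2: — fixpoint
  S: {b,c,d}  A: {b,c}  B: {c,d}

Compute FOLLOW by fixpoint:
seed FOLLOW(S) with $
pass 1:
  S→S a d: FOLLOW(S) ⊇ FIRST(a) = {a}; new: +{a}
  S→c A: FOLLOW(A) ⊇ FOLLOW(S) ⊇ {$,a}; new: +{$,a}
  S→d B: FOLLOW(B) ⊇ FOLLOW(S) ⊇ {$,a}; new: +{$,a}
  S: {$,a}  A: {$,a}  B: {$,a}
pass 2: — fixpoint
  S: {$,a}  A: {$,a}  B: {$,a}

FOLLOW(S) = ["$", "a"]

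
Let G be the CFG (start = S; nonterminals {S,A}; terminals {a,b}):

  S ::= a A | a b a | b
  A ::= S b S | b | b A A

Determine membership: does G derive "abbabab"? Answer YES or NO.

CNF form of G:
  S -> T1 A | T1 X4 | b
  A -> S X2 | T0 X3 | b
  T0 -> b
  T1 -> a
  X2 -> T0 S
  X3 -> A A
  X4 -> T0 T1

CYK table (by increasing span):
  [0..0]={T1}  "a"  orig:{}
  [1..1]={A,S,T0}  "b"  orig:{A,S}
  [2..2]={A,S,T0}  "b"  orig:{A,S}
  [3..3]={T1}  "a"  orig:{}
  [4..4]={A,S,T0}  "b"  orig:{A,S}
  [5..5]={T1}  "a"  orig:{}
  [6..6]={A,S,T0}  "b"  orig:{A,S}
  [0..1]={S}  "ab"
  [1..2]={X2,X3}  "bb"  orig:{}
  [2..3]={X4}  "ba"  orig:{}
  [3..4]={S}  "ab"
  [4..5]={X4}  "ba"  orig:{}
  [5..6]={S}  "ab"
  [0..2]=∅  "abb"
  [1..3]=∅  "bba"
  [2..4]={X2}  "bab"  orig:{}
  [3..5]={S}  "aba"
  [4..6]={X2}  "bab"  orig:{}
  [0..3]=∅  "abba"
  [1..4]={A}  "bbab"
  [2..5]={X2}  "baba"  orig:{}
  [3..6]=∅  "abab"
  [0..4]={A,S}  "abbab"
  [1..5]={A}  "bbaba"
  [2..6]=∅  "babab"
  [0..5]={A,S}  "abbaba"
  [1..6]={X3}  "bbabab"  orig:{}
  [0..6]={X3}  "abbabab"  orig:{}

S ∉ T[0,6] ⇒ NO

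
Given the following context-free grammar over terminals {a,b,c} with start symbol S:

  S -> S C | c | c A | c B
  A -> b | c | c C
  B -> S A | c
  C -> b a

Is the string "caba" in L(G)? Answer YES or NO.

CNF form of G:
  S -> S C | T0 A | T0 B | c
  A -> T0 C | b | c
  B -> S A | c
  C -> T1 T2
  T0 -> c
  T1 -> b
  T2 -> a

CYK fill:
  cell(0,0) c: {A,B,S,T0}  orig:{A,B,S}
  cell(1,1) a: {T2}  orig:{}
  cell(2,2) b: {A,T1}  orig:{A}
  cell(3,3) a: {T2}  orig:{}
  cell(0,1) ca: ∅
  cell(1,2) ab: ∅
  cell(2,3) ba: {C}
  cell(0,2) cab: ∅
  cell(1,3) aba: ∅
  cell(0,3) caba: ∅

S ∉ T[0,3] ⇒ NO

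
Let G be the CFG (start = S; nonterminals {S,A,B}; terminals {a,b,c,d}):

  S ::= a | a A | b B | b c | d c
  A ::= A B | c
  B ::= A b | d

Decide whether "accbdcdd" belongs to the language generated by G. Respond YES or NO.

Convert to CNF:
  S -> T0 B | T0 T2 | T1 A | T3 T2 | a
  A -> A B | c
  B -> A T0 | d
  T0 -> b
  T1 -> a
  T2 -> c
  T3 -> d

Fill CYK table bottom-up:
  cell(0,0) a: {S,T1}  orig:{S}
  cell(1,1) c: {A,T2}  orig:{A}
  cell(2,2) c: {A,T2}  orig:{A}
  cell(3,3) b: {T0}  orig:{}
  cell(4,4) d: {B,T3}  orig:{B}
  cell(5,5) c: {A,T2}  orig:{A}
  cell(6,6) d: {B,T3}  orig:{B}
  cell(7,7) d: {B,T3}  orig:{B}
  cell(0,1) ac: {S}
  cell(1,2) cc: ∅
  cell(2,3) cb: {B}
  cell(3,4) bd: {S}
  cell(4,5) dc: {S}
  cell(5,6) cd: {A}
  cell(6,7) dd: ∅
  cell(0,2) acc: ∅
  cell(1,3) ccb: {A}
  cell(2,4) cbd: ∅
  cell(3,5) bdc: ∅
  cell(4,6) dcd: ∅
  cell(5,7) cdd: {A}
  cell(0,3) accb: {S}
  cell(1,4) ccbd: {A}
  cell(2,5) cbdc: ∅
  cell(3,6) bdcd: ∅
  cell(4,7) dcdd: ∅
  cell(0,4) accbd: {S}
  cell(1,5) ccbdc: ∅
  cell(2,6) cbdcd: ∅
  cell(3,7) bdcdd: ∅
  cell(0,5) accbdc: ∅
  cell(1,6) ccbdcd: ∅
  cell(2,7) cbdcdd: ∅
  cell(0,6) accbdcd: ∅
  cell(1,7) ccbdcdd: ∅
  cell(0,7) accbdcdd: ∅

S ∉ T[0,7] ⇒ NO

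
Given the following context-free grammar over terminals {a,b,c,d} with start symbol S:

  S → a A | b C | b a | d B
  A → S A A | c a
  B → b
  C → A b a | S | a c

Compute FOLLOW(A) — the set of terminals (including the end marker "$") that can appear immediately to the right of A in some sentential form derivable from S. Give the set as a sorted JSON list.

FIRST iteration:
iter 1:
  A via A→c a: +{c}
  B via B→b: +{b}
  C via C→A b a: +{c}
  C via C→a c: +{a}
  S via S→a A: +{a}
  S via S→b C: +{b}
  S via S→d B: +{d}
  FIRST(S)={a,b,d}  FIRST(A)={c}  FIRST(B)={b}  FIRST(C)={a,c}
iter 2:
  A via A→S A A: +{a,b,d}
  C via C→A b a: +{b,d}
  FIRST(S)={a,b,d}  FIRST(A)={a,b,c,d}  FIRST(B)={b}  FIRST(C)={a,b,c,d}
iter 3: done
  FIRST(S)={a,b,d}  FIRST(A)={a,b,c,d}  FIRST(B)={b}  FIRST(C)={a,b,c,d}

Compute FOLLOW by fixpoint:
FOLLOW(S) := {$}
[1]
  A→S A A: FOLLOW(S) ⊇ FIRST(A) = {a,b,c,d}; new: +{a,b,c,d}
  A→S A A: FOLLOW(A) ⊇ FIRST(A) = {a,b,c,d}; new: +{a,b,c,d}
  S→a A: FOLLOW(A) ⊇ FOLLOW(S) ⊇ {$,a,b,c,d}; new: +{$}
  S→b C: FOLLOW(C) ⊇ FOLLOW(S) ⊇ {$,a,b,c,d}; new: +{$,a,b,c,d}
  S→d B: FOLLOW(B) ⊇ FOLLOW(S) ⊇ {$,a,b,c,d}; new: +{$,a,b,c,d}
  FOLLOW(S)={$,a,b,c,d}  FOLLOW(A)={$,a,b,c,d}  FOLLOW(B)={$,a,b,c,d}  FOLLOW(C)={$,a,b,c,d}
[2] (stable)
  FOLLOW(S)={$,a,b,c,d}  FOLLOW(A)={$,a,b,c,d}  FOLLOW(B)={$,a,b,c,d}  FOLLOW(C)={$,a,b,c,d}

FOLLOW(A) = ["$", "a", "b", "c", "d"]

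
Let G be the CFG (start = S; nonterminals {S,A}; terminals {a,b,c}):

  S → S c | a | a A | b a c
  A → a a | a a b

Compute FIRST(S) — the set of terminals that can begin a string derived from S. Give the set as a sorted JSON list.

FIRST iteration:
round 1:
  A via A→a a: +{a}
  S via S→a: +{a}
  S via S→b a c: +{b}
  FIRST(S)={a,b}  FIRST(A)={a}
round 2: done
  FIRST(S)={a,b}  FIRST(A)={a}

FIRST(S) = ["a", "b"]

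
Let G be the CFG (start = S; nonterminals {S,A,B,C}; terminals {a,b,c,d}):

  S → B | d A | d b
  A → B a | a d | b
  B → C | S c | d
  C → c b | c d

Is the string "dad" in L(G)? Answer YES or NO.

Convert to CNF:
  S -> S T2 | T1 A | T1 T3 | T2 T1 | T2 T3 | d
  A -> B T0 | T0 T1 | b
  B -> S T2 | T2 T1 | T2 T3 | d
  C -> T2 T1 | T2 T3
  T0 -> a
  T1 -> d
  T2 -> c
  T3 -> b

CYK fill:
  [0..0]={B,S,T1}  "d"  orig:{B,S}
  [1..1]={T0}  "a"  orig:{}
  [2..2]={B,S,T1}  "d"  orig:{B,S}
  [0..1]={A}  "da"
  [1..2]={A}  "ad"
  [0..2]={S}  "dad"

S ∈ T[0,2] ⇒ YES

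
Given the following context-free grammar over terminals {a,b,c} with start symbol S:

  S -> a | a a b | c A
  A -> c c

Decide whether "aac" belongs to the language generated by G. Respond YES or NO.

Convert to CNF:
  S -> T0 A | T1 X3 | a
  A -> T0 T0
  T0 -> c
  T1 -> a
  T2 -> b
  X3 -> T1 T2

Fill CYK table bottom-up:
  T[0,0] 'a' = {S,T1}  orig:{S}
  T[1,1] 'a' = {S,T1}  orig:{S}
  T[2,2] 'c' = {T0}  orig:{}
  T[0,1] 'aa' = ∅
  T[1,2] 'ac' = ∅
  T[0,2] 'aac' = ∅

S ∉ T[0,2] ⇒ NO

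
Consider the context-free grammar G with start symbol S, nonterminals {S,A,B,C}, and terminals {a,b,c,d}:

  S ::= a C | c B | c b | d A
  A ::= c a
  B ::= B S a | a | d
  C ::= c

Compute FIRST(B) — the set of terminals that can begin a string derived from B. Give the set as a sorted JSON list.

FIRST sets, iterate to fixpoint:
pass 1:
  A via A→c a: +{c}
  B via B→a: +{a}
  B via B→d: +{d}
  C via C→c: +{c}
  S via S→a C: +{a}
  S via S→c B: +{c}
  S via S→d A: +{d}
  S: {a,c,d}  A: {c}  B: {a,d}  C: {c}
pass 2: (no change)
  S: {a,c,d}  A: {c}  B: {a,d}  C: {c}

FIRST(B) = ["a", "d"]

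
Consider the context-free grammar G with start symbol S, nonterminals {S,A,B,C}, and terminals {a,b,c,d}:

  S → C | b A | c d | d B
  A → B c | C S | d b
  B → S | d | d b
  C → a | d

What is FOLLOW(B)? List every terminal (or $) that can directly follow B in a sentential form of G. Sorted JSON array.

FIRST sets, iterate to fixpoint:
iter 1:
  A via A→d b: +{d}
  B via B→d: +{d}
  C via C→a: +{a}
  C via C→d: +{d}
  S via S→C: +{a,d}
  S via S→b A: +{b}
  S via S→c d: +{c}
  FIRST(S)={a,b,c,d}  FIRST(A)={d}  FIRST(B)={d}  FIRST(C)={a,d}
iter 2:
  A via A→C S: +{a}
  B via B→S: +{a,b,c}
  FIRST(S)={a,b,c,d}  FIRST(A)={a,d}  FIRST(B)={a,b,c,d}  FIRST(C)={a,d}
iter 3:
  A via A→B c: +{b,c}
  FIRST(S)={a,b,c,d}  FIRST(A)={a,b,c,d}  FIRST(B)={a,b,c,d}  FIRST(C)={a,d}
iter 4: done
  FIRST(S)={a,b,c,d}  FIRST(A)={a,b,c,d}  FIRST(B)={a,b,c,d}  FIRST(C)={a,d}

Compute FOLLOW by fixpoint:
seed FOLLOW(S) with $
iter 1:
  A→B c: FOLLOW(B) ⊇ FIRST(c) = {c}; new: +{c}
  A→C S: FOLLOW(C) ⊇ FIRST(S) = {a,b,c,d}; new: +{a,b,c,d}
  B→S: FOLLOW(S) ⊇ FOLLOW(B) ⊇ {c}; new: +{c}
  S→C: FOLLOW(C) ⊇ FOLLOW(S) ⊇ {$,c}; new: +{$}
  S→b A: FOLLOW(A) ⊇ FOLLOW(S) ⊇ {$,c}; new: +{$,c}
  S→d B: FOLLOW(B) ⊇ FOLLOW(S) ⊇ {$,c}; new: +{$}
  S: {$,c}  A: {$,c}  B: {$,c}  C: {$,a,b,c,d}
iter 2: (no change)
  S: {$,c}  A: {$,c}  B: {$,c}  C: {$,a,b,c,d}

FOLLOW(B) = ["$", "c"]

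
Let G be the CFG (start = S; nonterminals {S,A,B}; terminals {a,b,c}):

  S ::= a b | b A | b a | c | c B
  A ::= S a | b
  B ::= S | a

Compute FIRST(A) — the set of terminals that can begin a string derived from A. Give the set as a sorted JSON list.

FIRST iteration:
[1]
  A via A→b: +{b}
  B via B→a: +{a}
  S via S→a b: +{a}
  S via S→b A: +{b}
  S via S→c: +{c}
  S: {a,b,c}  A: {b}  B: {a}
[2]
  A via A→S a: +{a,c}
  B via B→S: +{b,c}
  S: {a,b,c}  A: {a,b,c}  B: {a,b,c}
[3] (no change)
  S: {a,b,c}  A: {a,b,c}  B: {a,b,c}

FIRST(A) = ["a", "b", "c"]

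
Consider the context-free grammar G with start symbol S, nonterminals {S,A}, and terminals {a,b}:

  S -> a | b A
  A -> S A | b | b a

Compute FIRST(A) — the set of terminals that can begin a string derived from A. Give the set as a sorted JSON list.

Compute FIRST by fixpoint:
iter 1:
  A via A→b: +{b}
  S via S→a: +{a}
  S via S→b A: +{b}
  FIRST(S)={a,b}  FIRST(A)={b}
iter 2:
  A via A→S A: +{a}
  FIRST(S)={a,b}  FIRST(A)={a,b}
iter 3: (no change)
  FIRST(S)={a,b}  FIRST(A)={a,b}

FIRST(A) = ["a", "b"]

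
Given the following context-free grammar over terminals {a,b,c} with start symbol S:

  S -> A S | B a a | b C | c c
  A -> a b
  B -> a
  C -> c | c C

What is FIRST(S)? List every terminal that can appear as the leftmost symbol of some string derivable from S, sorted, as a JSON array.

Compute FIRST by fixpoint:
[1]
  A via A→a b: +{a}
  B via B→a: +{a}
  C via C→c: +{c}
  S via S→A S: +{a}
  S via S→b C: +{b}
  S via S→c c: +{c}
  FIRST[S]={a,b,c}  FIRST[A]={a}  FIRST[B]={a}  FIRST[C]={c}
[2] done
  FIRST[S]={a,b,c}  FIRST[A]={a}  FIRST[B]={a}  FIRST[C]={c}

FIRST(S) = ["a", "b", "c"]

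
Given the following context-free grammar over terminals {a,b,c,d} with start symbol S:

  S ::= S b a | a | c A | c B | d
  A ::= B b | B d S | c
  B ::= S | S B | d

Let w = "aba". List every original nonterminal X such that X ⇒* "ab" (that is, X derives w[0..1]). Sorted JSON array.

CNF form of G:
  S -> S X6 | T3 A | T3 B | a | d
  A -> B T0 | B X4 | c
  B -> S B | S X5 | T3 A | T3 B | a | d
  T0 -> b
  T1 -> d
  T2 -> a
  T3 -> c
  X4 -> T1 S
  X5 -> T0 T2
  X6 -> T0 T2

CYK fill — only the sub-triangle for w[0..1]:
  [0..0]={B,S,T2}  "a"  orig:{B,S}
  [1..1]={T0}  "b"  orig:{}
  [0..1]={A}  "ab"

Original NTs in T[0,1] deriving "ab": ["A"]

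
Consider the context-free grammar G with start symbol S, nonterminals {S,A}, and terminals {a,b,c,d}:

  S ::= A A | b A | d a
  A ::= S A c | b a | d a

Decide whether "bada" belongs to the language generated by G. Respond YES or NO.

Convert to CNF:
  S -> A A | T1 A | T3 T2
  A -> S X4 | T1 T2 | T3 T2
  T0 -> c
  T1 -> b
  T2 -> a
  T3 -> d
  X4 -> A T0

Fill CYK table bottom-up:
  [0..0]={T1}  "b"  orig:{}
  [1..1]={T2}  "a"  orig:{}
  [2..2]={T3}  "d"  orig:{}
  [3..3]={T2}  "a"  orig:{}
  [0..1]={A}  "ba"
  [1..2]=∅  "ad"
  [2..3]={A,S}  "da"
  [0..2]=∅  "bad"
  [1..3]=∅  "ada"
  [0..3]={S}  "bada"

S ∈ T[0,3] ⇒ YES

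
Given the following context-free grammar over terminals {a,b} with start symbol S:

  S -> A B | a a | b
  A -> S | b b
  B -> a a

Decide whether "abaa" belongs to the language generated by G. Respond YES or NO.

Convert to CNF:
  S -> A B | T0 T0 | b
  A -> A B | T0 T0 | T1 T1 | b
  B -> T0 T0
  T0 -> a
  T1 -> b

Fill CYK table bottom-up:
  cell(0,0) a: {T0}  orig:{}
  cell(1,1) b: {A,S,T1}  orig:{A,S}
  cell(2,2) a: {T0}  orig:{}
  cell(3,3) a: {T0}  orig:{}
  cell(0,1) ab: ∅
  cell(1,2) ba: ∅
  cell(2,3) aa: {A,B,S}
  cell(0,2) aba: ∅
  cell(1,3) baa: {A,S}
  cell(0,3) abaa: ∅

S ∉ T[0,3] ⇒ NO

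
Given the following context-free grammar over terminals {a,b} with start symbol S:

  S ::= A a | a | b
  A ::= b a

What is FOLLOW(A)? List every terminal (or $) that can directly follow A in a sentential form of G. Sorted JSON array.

FIRST iteration:
pass 1:
  A via A→b a: +{b}
  S via S→A a: +{b}
  S via S→a: +{a}
  S: {a,b}  A: {b}
pass 2: (stable)
  S: {a,b}  A: {b}

Compute FOLLOW by fixpoint:
initialize: $ ∈ FOLLOW(S)
pass 1:
  S→A a: FOLLOW(A) ⊇ FIRST(a) = {a}; new: +{a}
  FOLLOW[S]={$}  FOLLOW[A]={a}
pass 2: done
  FOLLOW[S]={$}  FOLLOW[A]={a}

FOLLOW(A) = ["a"]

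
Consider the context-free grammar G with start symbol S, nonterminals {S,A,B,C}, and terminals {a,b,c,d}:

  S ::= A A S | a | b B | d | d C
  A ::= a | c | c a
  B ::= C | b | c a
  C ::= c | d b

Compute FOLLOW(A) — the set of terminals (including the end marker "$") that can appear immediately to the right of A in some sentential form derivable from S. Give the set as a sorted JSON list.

FIRST iteration:
pass 1:
  A via A→a: +{a}
  A via A→c: +{c}
  B via B→b: +{b}
  B via B→c a: +{c}
  C via C→c: +{c}
  C via C→d b: +{d}
  S via S→A A S: +{a,c}
  S via S→b B: +{b}
  S via S→d: +{d}
  FIRST[S]={a,b,c,d}  FIRST[A]={a,c}  FIRST[B]={b,c}  FIRST[C]={c,d}
pass 2:
  B via B→C: +{d}
  FIRST[S]={a,b,c,d}  FIRST[A]={a,c}  FIRST[B]={b,c,d}  FIRST[C]={c,d}
pass 3: (stable)
  FIRST[S]={a,b,c,d}  FIRST[A]={a,c}  FIRST[B]={b,c,d}  FIRST[C]={c,d}

FOLLOW sets:
seed FOLLOW(S) with $
round 1:
  S→A A S: FOLLOW(A) ⊇ FIRST(A) = {a,c}; new: +{a,c}
  S→A A S: FOLLOW(A) ⊇ FIRST(S) = {a,b,c,d}; new: +{b,d}
  S→b B: FOLLOW(B) ⊇ FOLLOW(S) ⊇ {$}; new: +{$}
  S→d C: FOLLOW(C) ⊇ FOLLOW(S) ⊇ {$}; new: +{$}
  FOLLOW[S]={$}  FOLLOW[A]={a,b,c,d}  FOLLOW[B]={$}  FOLLOW[C]={$}
round 2: done
  FOLLOW[S]={$}  FOLLOW[A]={a,b,c,d}  FOLLOW[B]={$}  FOLLOW[C]={$}

FOLLOW(A) = ["a", "b", "c", "d"]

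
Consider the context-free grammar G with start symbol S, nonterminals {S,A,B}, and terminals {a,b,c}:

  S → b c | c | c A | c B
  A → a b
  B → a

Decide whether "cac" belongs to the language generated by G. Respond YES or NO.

Convert to CNF:
  S -> T1 T2 | T2 A | T2 B | c
  A -> T0 T1
  B -> a
  T0 -> a
  T1 -> b
  T2 -> c

Fill CYK table bottom-up:
  T[0,0] 'c' = {S,T2}  orig:{S}
  T[1,1] 'a' = {B,T0}  orig:{B}
  T[2,2] 'c' = {S,T2}  orig:{S}
  T[0,1] 'ca' = {S}
  T[1,2] 'ac' = ∅
  T[0,2] 'cac' = ∅

S ∉ T[0,2] ⇒ NO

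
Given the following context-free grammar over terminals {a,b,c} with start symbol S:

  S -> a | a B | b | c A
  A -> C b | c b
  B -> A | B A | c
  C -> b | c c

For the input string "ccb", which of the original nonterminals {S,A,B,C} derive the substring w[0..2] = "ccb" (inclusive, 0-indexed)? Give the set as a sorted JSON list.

Convert to CNF:
  S -> T1 A | T2 B | a | b
  A -> C T0 | T1 T0
  B -> B A | C T0 | T1 T0 | c
  C -> T1 T1 | b
  T0 -> b
  T1 -> c
  T2 -> a

Fill CYK table bottom-up, restricted to cells inside w[0..2]:
  T[0,0] 'c' = {B,T1}  orig:{B}
  T[1,1] 'c' = {B,T1}  orig:{B}
  T[2,2] 'b' = {C,S,T0}  orig:{C,S}
  T[0,1] 'cc' = {C}
  T[1,2] 'cb' = {A,B}
  T[0,2] 'ccb' = {A,B,S}

Original NTs in T[0,2] deriving "ccb": ["A", "B", "S"]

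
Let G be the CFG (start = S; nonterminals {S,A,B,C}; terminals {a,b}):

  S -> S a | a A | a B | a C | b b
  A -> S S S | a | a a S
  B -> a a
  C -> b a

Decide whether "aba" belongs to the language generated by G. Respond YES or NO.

CNF form of G:
  S -> S T0 | T0 A | T0 B | T0 C | T1 T1
  A -> S X2 | T0 X3 | a
  B -> T0 T0
  C -> T1 T0
  T0 -> a
  T1 -> b
  X2 -> S S
  X3 -> T0 S

Fill CYK table bottom-up:
  T[0,0] 'a' = {A,T0}  orig:{A}
  T[1,1] 'b' = {T1}  orig:{}
  T[2,2] 'a' = {A,T0}  orig:{A}
  T[0,1] 'ab' = ∅
  T[1,2] 'ba' = {C}
  T[0,2] 'aba' = {S}

S ∈ T[0,2] ⇒ YES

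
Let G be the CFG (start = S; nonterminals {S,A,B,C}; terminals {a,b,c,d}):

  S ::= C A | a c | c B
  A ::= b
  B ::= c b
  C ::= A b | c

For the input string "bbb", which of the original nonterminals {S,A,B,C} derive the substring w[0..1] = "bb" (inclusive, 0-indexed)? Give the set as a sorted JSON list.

Convert to CNF:
  S -> C A | T0 B | T2 T0
  A -> b
  B -> T0 T1
  C -> A T1 | c
  T0 -> c
  T1 -> b
  T2 -> a

CYK fill — only the sub-triangle for w[0..1]:
  cell(0,0) b: {A,T1}  orig:{A}
  cell(1,1) b: {A,T1}  orig:{A}
  cell(0,1) bb: {C}

Original NTs in T[0,1] deriving "bb": ["C"]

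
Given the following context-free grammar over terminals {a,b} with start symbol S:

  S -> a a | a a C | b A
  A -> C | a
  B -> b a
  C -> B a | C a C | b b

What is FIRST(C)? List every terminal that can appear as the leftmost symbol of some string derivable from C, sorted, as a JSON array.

FIRST sets, iterate to fixpoint:
[1]
  A via A→a: +{a}
  B via B→b a: +{b}
  C via C→B a: +{b}
  S via S→a a: +{a}
  S via S→b A: +{b}
  FIRST[S]={a,b}  FIRST[A]={a}  FIRST[B]={b}  FIRST[C]={b}
[2]
  A via A→C: +{b}
  FIRST[S]={a,b}  FIRST[A]={a,b}  FIRST[B]={b}  FIRST[C]={b}
[3] done
  FIRST[S]={a,b}  FIRST[A]={a,b}  FIRST[B]={b}  FIRST[C]={b}

FIRST(C) = ["b"]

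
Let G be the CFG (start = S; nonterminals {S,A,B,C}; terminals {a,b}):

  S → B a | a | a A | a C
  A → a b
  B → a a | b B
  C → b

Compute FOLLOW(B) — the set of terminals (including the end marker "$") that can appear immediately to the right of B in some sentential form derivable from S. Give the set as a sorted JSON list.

FIRST sets, iterate to fixpoint:
iter 1:
  A via A→a b: +{a}
  B via B→a a: +{a}
  B via B→b B: +{b}
  C via C→b: +{b}
  S via S→B a: +{a,b}
  FIRST[S]={a,b}  FIRST[A]={a}  FIRST[B]={a,b}  FIRST[C]={b}
iter 2: done
  FIRST[S]={a,b}  FIRST[A]={a}  FIRST[B]={a,b}  FIRST[C]={b}

FOLLOW iteration:
FOLLOW(S) := {$}
[1]
  S→B a: FOLLOW(B) ⊇ FIRST(a) = {a}; new: +{a}
  S→a A: FOLLOW(A) ⊇ FOLLOW(S) ⊇ {$}; new: +{$}
  S→a C: FOLLOW(C) ⊇ FOLLOW(S) ⊇ {$}; new: +{$}
  S: {$}  A: {$}  B: {a}  C: {$}
[2] (stable)
  S: {$}  A: {$}  B: {a}  C: {$}

FOLLOW(B) = ["a"]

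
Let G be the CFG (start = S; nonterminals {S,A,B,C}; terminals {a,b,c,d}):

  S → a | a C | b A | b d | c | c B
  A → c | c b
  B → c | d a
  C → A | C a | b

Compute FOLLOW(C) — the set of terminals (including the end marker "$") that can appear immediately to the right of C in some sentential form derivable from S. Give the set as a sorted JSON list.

FIRST sets, iterate to fixpoint:
iter 1:
  A via A→c: +{c}
  B via B→c: +{c}
  B via B→d a: +{d}
  C via C→A: +{c}
  C via C→b: +{b}
  S via S→a: +{a}
  S via S→b A: +{b}
  S via S→c: +{c}
  S: {a,b,c}  A: {c}  B: {c,d}  C: {b,c}
iter 2: — fixpoint
  S: {a,b,c}  A: {c}  B: {c,d}  C: {b,c}

Compute FOLLOW by fixpoint:
FOLLOW(S) := {$}
pass 1:
  C→C a: FOLLOW(C) ⊇ FIRST(a) = {a}; new: +{a}
  S→a C: FOLLOW(C) ⊇ FOLLOW(S) ⊇ {$}; new: +{$}
  S→b A: FOLLOW(A) ⊇ FOLLOW(S) ⊇ {$}; new: +{$}
  S→c B: FOLLOW(B) ⊇ FOLLOW(S) ⊇ {$}; new: +{$}
  FOLLOW[S]={$}  FOLLOW[A]={$}  FOLLOW[B]={$}  FOLLOW[C]={$,a}
pass 2:
  C→A: FOLLOW(A) ⊇ FOLLOW(C) ⊇ {$,a}; new: +{a}
  FOLLOW[S]={$}  FOLLOW[A]={$,a}  FOLLOW[B]={$}  FOLLOW[C]={$,a}
pass 3: done
  FOLLOW[S]={$}  FOLLOW[A]={$,a}  FOLLOW[B]={$}  FOLLOW[C]={$,a}

FOLLOW(C) = ["$", "a"]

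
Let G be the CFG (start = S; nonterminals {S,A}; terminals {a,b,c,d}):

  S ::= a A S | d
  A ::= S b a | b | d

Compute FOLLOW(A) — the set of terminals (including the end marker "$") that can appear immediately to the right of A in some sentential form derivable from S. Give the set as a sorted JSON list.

FIRST sets, iterate to fixpoint:
[1]
  A via A→b: +{b}
  A via A→d: +{d}
  S via S→a A S: +{a}
  S via S→d: +{d}
  FIRST[S]={a,d}  FIRST[A]={b,d}
[2]
  A via A→S b a: +{a}
  FIRST[S]={a,d}  FIRST[A]={a,b,d}
[3] (no change)
  FIRST[S]={a,d}  FIRST[A]={a,b,d}

Compute FOLLOW by fixpoint:
FOLLOW(S) := {$}
pass 1:
  A→S b a: FOLLOW(S) ⊇ FIRST(b) = {b}; new: +{b}
  S→a A S: FOLLOW(A) ⊇ FIRST(S) = {a,d}; new: +{a,d}
  FOLLOW(S)={$,b}  FOLLOW(A)={a,d}
pass 2: done
  FOLLOW(S)={$,b}  FOLLOW(A)={a,d}

FOLLOW(A) = ["a", "d"]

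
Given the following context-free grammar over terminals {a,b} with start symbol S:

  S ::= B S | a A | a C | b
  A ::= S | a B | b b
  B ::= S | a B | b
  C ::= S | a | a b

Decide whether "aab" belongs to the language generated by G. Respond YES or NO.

CNF form of G:
  S -> B S | T0 A | T0 C | b
  A -> B S | T0 A | T0 B | T0 C | T1 T1 | b
  B -> B S | T0 A | T0 B | T0 C | b
  C -> B S | T0 A | T0 C | T0 T1 | a | b
  T0 -> a
  T1 -> b

Fill CYK table bottom-up:
  cell(0,0) a: {C,T0}  orig:{C}
  cell(1,1) a: {C,T0}  orig:{C}
  cell(2,2) b: {A,B,C,S,T1}  orig:{A,B,C,S}
  cell(0,1) aa: {A,B,C,S}
  cell(1,2) ab: {A,B,C,S}
  cell(0,2) aab: {A,B,C,S}

S ∈ T[0,2] ⇒ YES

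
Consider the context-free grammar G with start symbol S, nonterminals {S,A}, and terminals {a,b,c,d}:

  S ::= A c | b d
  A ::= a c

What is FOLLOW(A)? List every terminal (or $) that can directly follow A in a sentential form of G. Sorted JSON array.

FIRST sets, iterate to fixpoint:
[1]
  A via A→a c: +{a}
  S via S→A c: +{a}
  S via S→b d: +{b}
  S: {a,b}  A: {a}
[2] done
  S: {a,b}  A: {a}

Compute FOLLOW by fixpoint:
initialize: $ ∈ FOLLOW(S)
[1]
  S→A c: FOLLOW(A) ⊇ FIRST(c) = {c}; new: +{c}
  S: {$}  A: {c}
[2] done
  S: {$}  A: {c}

FOLLOW(A) = ["c"]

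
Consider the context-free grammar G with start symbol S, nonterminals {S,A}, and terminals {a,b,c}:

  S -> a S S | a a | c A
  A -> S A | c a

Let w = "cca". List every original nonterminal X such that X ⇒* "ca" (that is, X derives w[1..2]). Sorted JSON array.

Convert to CNF:
  S -> T0 A | T1 T1 | T1 X2
  A -> S A | T0 T1
  T0 -> c
  T1 -> a
  X2 -> S S

CYK table (by increasing span) — only the sub-triangle for w[1..2]:
  [1..1]={T0}  "c"  orig:{}
  [2..2]={T1}  "a"  orig:{}
  [1..2]={A}  "ca"

Original NTs in T[1,2] deriving "ca": ["A"]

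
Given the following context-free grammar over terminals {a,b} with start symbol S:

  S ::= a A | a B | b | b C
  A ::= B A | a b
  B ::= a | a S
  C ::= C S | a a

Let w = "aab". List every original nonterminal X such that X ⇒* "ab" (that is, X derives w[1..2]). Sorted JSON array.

CNF form of G:
  S -> T0 A | T0 B | T1 C | b
  A -> B A | T0 T1
  B -> T0 S | a
  C -> C S | T0 T0
  T0 -> a
  T1 -> b

CYK fill — only the sub-triangle for w[1..2]:
  [1..1]={B,T0}  "a"  orig:{B}
  [2..2]={S,T1}  "b"  orig:{S}
  [1..2]={A,B}  "ab"

Original NTs in T[1,2] deriving "ab": ["A", "B"]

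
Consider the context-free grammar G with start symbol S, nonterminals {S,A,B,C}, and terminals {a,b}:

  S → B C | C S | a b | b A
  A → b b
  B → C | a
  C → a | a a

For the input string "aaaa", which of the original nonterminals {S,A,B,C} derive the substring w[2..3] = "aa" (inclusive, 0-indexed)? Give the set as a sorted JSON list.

Convert to CNF:
  S -> B C | C S | T0 A | T1 T0
  A -> T0 T0
  B -> T1 T1 | a
  C -> T1 T1 | a
  T0 -> b
  T1 -> a

Fill CYK table bottom-up, restricted to cells inside w[2..3]:
  T[2,2] 'a' = {B,C,T1}  orig:{B,C}
  T[3,3] 'a' = {B,C,T1}  orig:{B,C}
  T[2,3] 'aa' = {B,C,S}

Original NTs in T[2,3] deriving "aa": ["B", "C", "S"]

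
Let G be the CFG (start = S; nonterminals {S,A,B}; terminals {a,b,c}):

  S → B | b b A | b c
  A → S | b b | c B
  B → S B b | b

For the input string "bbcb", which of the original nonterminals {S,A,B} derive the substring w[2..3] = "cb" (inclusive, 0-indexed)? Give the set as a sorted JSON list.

Convert to CNF:
  S -> S X5 | T0 T1 | T0 X6 | b
  A -> S X2 | T0 T0 | T0 T1 | T0 X3 | T1 B | b
  B -> S X4 | b
  T0 -> b
  T1 -> c
  X2 -> B T0
  X3 -> T0 A
  X4 -> B T0
  X5 -> B T0
  X6 -> T0 A

CYK fill — only the sub-triangle for w[2..3]:
  T[2,2] 'c' = {T1}  orig:{}
  T[3,3] 'b' = {A,B,S,T0}  orig:{A,B,S}
  T[2,3] 'cb' = {A}

Original NTs in T[2,3] deriving "cb": ["A"]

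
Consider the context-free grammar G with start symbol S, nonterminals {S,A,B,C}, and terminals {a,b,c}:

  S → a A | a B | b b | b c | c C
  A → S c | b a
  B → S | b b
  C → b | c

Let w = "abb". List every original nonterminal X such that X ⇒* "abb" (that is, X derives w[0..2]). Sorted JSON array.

Convert to CNF:
  S -> T0 C | T1 T0 | T1 T1 | T2 A | T2 B
  A -> S T0 | T1 T2
  B -> T0 C | T1 T0 | T1 T1 | T2 A | T2 B
  C -> b | c
  T0 -> c
  T1 -> b
  T2 -> a

Fill CYK table bottom-up — only the sub-triangle for w[0..2]:
  cell(0,0) a: {T2}  orig:{}
  cell(1,1) b: {C,T1}  orig:{C}
  cell(2,2) b: {C,T1}  orig:{C}
  cell(0,1) ab: ∅
  cell(1,2) bb: {B,S}
  cell(0,2) abb: {B,S}

Original NTs in T[0,2] deriving "abb": ["B", "S"]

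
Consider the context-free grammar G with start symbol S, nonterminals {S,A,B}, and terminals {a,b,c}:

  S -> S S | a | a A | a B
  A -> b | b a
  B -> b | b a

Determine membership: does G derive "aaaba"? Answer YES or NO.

Convert to CNF:
  S -> S S | T1 A | T1 B | a
  A -> T0 T1 | b
  B -> T0 T1 | b
  T0 -> b
  T1 -> a

Fill CYK table bottom-up:
  [0..0]={S,T1}  "a"  orig:{S}
  [1..1]={S,T1}  "a"  orig:{S}
  [2..2]={S,T1}  "a"  orig:{S}
  [3..3]={A,B,T0}  "b"  orig:{A,B}
  [4..4]={S,T1}  "a"  orig:{S}
  [0..1]={S}  "aa"
  [1..2]={S}  "aa"
  [2..3]={S}  "ab"
  [3..4]={A,B}  "ba"
  [0..2]={S}  "aaa"
  [1..3]={S}  "aab"
  [2..4]={S}  "aba"
  [0..3]={S}  "aaab"
  [1..4]={S}  "aaba"
  [0..4]={S}  "aaaba"

S ∈ T[0,4] ⇒ YES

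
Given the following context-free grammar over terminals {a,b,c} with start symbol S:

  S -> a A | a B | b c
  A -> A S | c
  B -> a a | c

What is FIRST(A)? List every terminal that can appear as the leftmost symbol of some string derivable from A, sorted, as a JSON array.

FIRST iteration:
[1]
  A via A→c: +{c}
  B via B→a a: +{a}
  B via B→c: +{c}
  S via S→a A: +{a}
  S via S→b c: +{b}
  FIRST(S)={a,b}  FIRST(A)={c}  FIRST(B)={a,c}
[2] — fixpoint
  FIRST(S)={a,b}  FIRST(A)={c}  FIRST(B)={a,c}

FIRST(A) = ["c"]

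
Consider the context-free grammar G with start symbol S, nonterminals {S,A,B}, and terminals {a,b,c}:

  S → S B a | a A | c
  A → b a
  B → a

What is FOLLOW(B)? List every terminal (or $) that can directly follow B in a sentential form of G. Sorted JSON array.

Compute FIRST by fixpoint:
iter 1:
  A via A→b a: +{b}
  B via B→a: +{a}
  S via S→a A: +{a}
  S via S→c: +{c}
  FIRST[S]={a,c}  FIRST[A]={b}  FIRST[B]={a}
iter 2: done
  FIRST[S]={a,c}  FIRST[A]={b}  FIRST[B]={a}

FOLLOW iteration:
initialize: $ ∈ FOLLOW(S)
pass 1:
  S→S B a: FOLLOW(S) ⊇ FIRST(B) = {a}; new: +{a}
  S→S B a: FOLLOW(B) ⊇ FIRST(a) = {a}; new: +{a}
  S→a A: FOLLOW(A) ⊇ FOLLOW(S) ⊇ {$,a}; new: +{$,a}
  FOLLOW(S)={$,a}  FOLLOW(A)={$,a}  FOLLOW(B)={a}
pass 2: (no change)
  FOLLOW(S)={$,a}  FOLLOW(A)={$,a}  FOLLOW(B)={a}

FOLLOW(B) = ["a"]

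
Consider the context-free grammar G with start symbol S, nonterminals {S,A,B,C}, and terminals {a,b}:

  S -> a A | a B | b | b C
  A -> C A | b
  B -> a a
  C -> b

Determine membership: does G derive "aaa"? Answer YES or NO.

Convert to CNF:
  S -> T0 A | T0 B | T1 C | b
  A -> C A | b
  B -> T0 T0
  C -> b
  T0 -> a
  T1 -> b

CYK table (by increasing span):
  [0..0]={T0}  "a"  orig:{}
  [1..1]={T0}  "a"  orig:{}
  [2..2]={T0}  "a"  orig:{}
  [0..1]={B}  "aa"
  [1..2]={B}  "aa"
  [0..2]={S}  "aaa"

S ∈ T[0,2] ⇒ YES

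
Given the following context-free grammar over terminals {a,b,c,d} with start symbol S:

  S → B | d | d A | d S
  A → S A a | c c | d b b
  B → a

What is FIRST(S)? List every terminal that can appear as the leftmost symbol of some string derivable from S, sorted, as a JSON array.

FIRST iteration:
[1]
  A via A→c c: +{c}
  A via A→d b b: +{d}
  B via B→a: +{a}
  S via S→B: +{a}
  S via S→d: +{d}
  FIRST[S]={a,d}  FIRST[A]={c,d}  FIRST[B]={a}
[2]
  A via A→S A a: +{a}
  FIRST[S]={a,d}  FIRST[A]={a,c,d}  FIRST[B]={a}
[3] — fixpoint
  FIRST[S]={a,d}  FIRST[A]={a,c,d}  FIRST[B]={a}

FIRST(S) = ["a", "d"]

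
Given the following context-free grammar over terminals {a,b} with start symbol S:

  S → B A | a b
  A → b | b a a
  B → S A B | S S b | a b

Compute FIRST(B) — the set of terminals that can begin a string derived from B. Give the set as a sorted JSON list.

FIRST iteration:
round 1:
  A via A→b: +{b}
  B via B→a b: +{a}
  S via S→B A: +{a}
  FIRST[S]={a}  FIRST[A]={b}  FIRST[B]={a}
round 2: done
  FIRST[S]={a}  FIRST[A]={b}  FIRST[B]={a}

FIRST(B) = ["a"]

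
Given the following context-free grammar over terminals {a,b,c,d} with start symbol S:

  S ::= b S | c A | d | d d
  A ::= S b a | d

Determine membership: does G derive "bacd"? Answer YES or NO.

CNF form of G:
  S -> T0 S | T2 A | T3 T3 | d
  A -> S X4 | d
  T0 -> b
  T1 -> a
  T2 -> c
  T3 -> d
  X4 -> T0 T1

Fill CYK table bottom-up:
  [0..0]={T0}  "b"  orig:{}
  [1..1]={T1}  "a"  orig:{}
  [2..2]={T2}  "c"  orig:{}
  [3..3]={A,S,T3}  "d"  orig:{A,S}
  [0..1]={X4}  "ba"  orig:{}
  [1..2]=∅  "ac"
  [2..3]={S}  "cd"
  [0..2]=∅  "bac"
  [1..3]=∅  "acd"
  [0..3]=∅  "bacd"

S ∉ T[0,3] ⇒ NO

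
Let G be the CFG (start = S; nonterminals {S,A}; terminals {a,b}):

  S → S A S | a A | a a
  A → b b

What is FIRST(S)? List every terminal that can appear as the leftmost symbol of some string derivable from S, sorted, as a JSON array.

Compute FIRST by fixpoint:
iter 1:
  A via A→b b: +{b}
  S via S→a A: +{a}
  FIRST[S]={a}  FIRST[A]={b}
iter 2: (stable)
  FIRST[S]={a}  FIRST[A]={b}

FIRST(S) = ["a"]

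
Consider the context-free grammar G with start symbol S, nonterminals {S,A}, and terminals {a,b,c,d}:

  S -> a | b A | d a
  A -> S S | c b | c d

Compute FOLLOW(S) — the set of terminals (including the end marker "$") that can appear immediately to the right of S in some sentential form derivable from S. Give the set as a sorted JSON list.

Compute FIRST by fixpoint:
round 1:
  A via A→c b: +{c}
  S via S→a: +{a}
  S via S→b A: +{b}
  S via S→d a: +{d}
  FIRST(S)={a,b,d}  FIRST(A)={c}
round 2:
  A via A→S S: +{a,b,d}
  FIRST(S)={a,b,d}  FIRST(A)={a,b,c,d}
round 3: done
  FIRST(S)={a,b,d}  FIRST(A)={a,b,c,d}

FOLLOW iteration:
initialize: $ ∈ FOLLOW(S)
pass 1:
  A→S S: FOLLOW(S) ⊇ FIRST(S) = {a,b,d}; new: +{a,b,d}
  S→b A: FOLLOW(A) ⊇ FOLLOW(S) ⊇ {$,a,b,d}; new: +{$,a,b,d}
  S: {$,a,b,d}  A: {$,a,b,d}
pass 2: done
  S: {$,a,b,d}  A: {$,a,b,d}

FOLLOW(S) = ["$", "a", "b", "d"]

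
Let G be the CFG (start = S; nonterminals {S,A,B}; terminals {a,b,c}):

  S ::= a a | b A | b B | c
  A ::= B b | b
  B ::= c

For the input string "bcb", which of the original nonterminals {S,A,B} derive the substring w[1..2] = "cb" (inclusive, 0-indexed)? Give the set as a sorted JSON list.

Convert to CNF:
  S -> T0 A | T0 B | T1 T1 | c
  A -> B T0 | b
  B -> c
  T0 -> b
  T1 -> a

CYK fill — only the sub-triangle for w[1..2]:
  [1..1]={B,S}  "c"
  [2..2]={A,T0}  "b"  orig:{A}
  [1..2]={A}  "cb"

Original NTs in T[1,2] deriving "cb": ["A"]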